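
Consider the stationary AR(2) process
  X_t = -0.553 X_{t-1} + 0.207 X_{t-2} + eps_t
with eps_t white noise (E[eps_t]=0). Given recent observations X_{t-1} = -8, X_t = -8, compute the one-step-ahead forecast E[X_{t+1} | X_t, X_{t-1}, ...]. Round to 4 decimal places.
E[X_{t+1} \mid \mathcal F_t] = 2.7680

For an AR(p) model X_t = c + sum_i phi_i X_{t-i} + eps_t, the
one-step-ahead conditional mean is
  E[X_{t+1} | X_t, ...] = c + sum_i phi_i X_{t+1-i}.
Substitute known values:
  E[X_{t+1} | ...] = (-0.553) * (-8) + (0.207) * (-8)
                   = 2.7680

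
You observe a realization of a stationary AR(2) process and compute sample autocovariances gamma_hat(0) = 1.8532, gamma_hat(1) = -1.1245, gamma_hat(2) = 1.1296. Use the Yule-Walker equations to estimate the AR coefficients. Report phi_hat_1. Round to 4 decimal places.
\hat\phi_{1} = -0.3750

The Yule-Walker equations for an AR(p) process read, in matrix form,
  Gamma_p phi = r_p,   with   (Gamma_p)_{ij} = gamma(|i - j|),
                       (r_p)_i = gamma(i),   i,j = 1..p.
Substitute the sample gammas (Toeplitz matrix and right-hand side of size 2):
  Gamma_p = [[1.8532, -1.1245], [-1.1245, 1.8532]]
  r_p     = [-1.1245, 1.1296]
Written out:
  1.8532 phi_1 - 1.1245 phi_2 = -1.1245
  -1.1245 phi_1 + 1.8532 phi_2 = 1.1296
Solve by Cramer's rule:
  det = gamma(0)^2 - gamma(1)^2 = (1.8532)^2 - (-1.1245)^2 = 3.43435024 - 1.26450025 = 2.16984999
  phi_hat_1 = [gamma(1) gamma(0) - gamma(1) gamma(2)] / det = [(-1.1245)(1.8532) - (-1.1245)(1.1296)] / 2.16984999 = -0.8136882 / 2.16984999 = -0.375
  phi_hat_2 = [gamma(0) gamma(2) - gamma(1)^2] / det = [(1.8532)(1.1296) - (-1.1245)^2] / 2.16984999 = 0.82887447 / 2.16984999 = 0.382
So phi_hat = [-0.3750, 0.3820].
Therefore phi_hat_1 = -0.3750.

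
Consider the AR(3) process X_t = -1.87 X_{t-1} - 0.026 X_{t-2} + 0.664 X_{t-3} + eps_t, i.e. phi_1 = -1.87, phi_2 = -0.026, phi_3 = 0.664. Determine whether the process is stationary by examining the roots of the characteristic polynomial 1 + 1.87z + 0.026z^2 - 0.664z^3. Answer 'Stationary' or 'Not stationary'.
\text{Not stationary}

The AR(p) characteristic polynomial is P(z) = 1 + 1.87z + 0.026z^2 - 0.664z^3.
Stationarity requires all roots to lie outside the unit circle, i.e. |z| > 1 for every root.
Degree 3: look for a simple real root z0 first, then factor out (1 - z/z0) and solve the remaining quadratic.
Testing z0 = -1.25: P(-1.25) = 1 + (1.87)(-1.25) + (0.026)(-1.25)^2 + (-0.664)(-1.25)^3
  = 1 + (-2.3375) + (0.040625) + (1.296875) = 0.  So z_0 = -1.25 is a root, |z_0| = 1.25.
Divide out the factor (1 + 0.8 z) = (1 - z/z0) (since 1/z0 = -0.8):
  P(z) = (1 + 0.8 z)(1 + (1.07) z + (-0.83) z^2)
  [check: z-coef 1.07 - (-0.8) = 1.87; z^2-coef -0.83 - (-0.8)(1.07) = 0.026; z^3-coef -(-0.8)(-0.83) = -0.664.]
Remaining roots from the quadratic factor 1 + (1.07) z + (-0.83) z^2:
  Set 1 + (1.07) z + (-0.83) z^2 = 0, i.e. a z^2 + b z + c = 0 with a = -0.83, b = 1.07, c = 1.
  Discriminant D = b^2 - 4ac = (1.07)^2 - 4*(-0.83)*1 = 1.1449 - (-3.32) = 4.4649.
  D >= 0, so the roots are real: z = (-b +/- sqrt(D)) / (2a) = (-1.07 +/- 2.113031) / (-1.66).
    z_1 = (-1.07 + 2.113031) / (-1.66) = -0.6283,   |z_1| = 0.6283.
    z_2 = (-1.07 - 2.113031) / (-1.66) = 1.9175,   |z_2| = 1.9175.
Moduli of all roots: 1.2500, 0.6283, 1.9175.
All moduli strictly greater than 1? No.
Verdict: Not stationary.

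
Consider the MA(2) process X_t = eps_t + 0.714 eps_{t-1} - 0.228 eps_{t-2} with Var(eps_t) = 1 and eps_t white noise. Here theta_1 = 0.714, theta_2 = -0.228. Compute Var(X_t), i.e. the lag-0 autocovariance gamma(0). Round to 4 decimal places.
\gamma(0) = 1.5618

For an MA(q) process X_t = eps_t + sum_i theta_i eps_{t-i} with
Var(eps_t) = sigma^2, the variance is
  gamma(0) = sigma^2 * (1 + sum_i theta_i^2).
  sum_i theta_i^2 = (0.714)^2 + (-0.228)^2 = 0.509796 + 0.051984 = 0.56178.
  gamma(0) = 1 * (1 + 0.56178) = 1 * 1.56178 = 1.56178, which rounds to 1.5618.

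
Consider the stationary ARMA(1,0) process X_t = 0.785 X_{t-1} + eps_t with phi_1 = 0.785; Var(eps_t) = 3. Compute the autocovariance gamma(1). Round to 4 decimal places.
\gamma(1) = 6.1364

Multiply the model equation by X_{t-k} and take expectations. With theta_0 = psi_0 = 1 and psi_j the MA(infinity) weights, this gives
  gamma(k) - sum_i phi_i gamma(k-i) = c_k,
  c_k = sigma^2 * sum_{j=k..q} theta_j psi_{j-k}   (c_k = 0 for k > q),
using gamma(-m) = gamma(m).
Pure AR (q = 0): c_0 = sigma^2 = 3, c_k = 0 for k >= 1.
Equations for k = 0 and k = 1 (AR order 1):
  gamma(0) = phi_1 gamma(1) + c_0
  gamma(1) = phi_1 gamma(0) + c_1
Substituting the second into the first: gamma(0) (1 - phi_1^2) = c_0 + phi_1 c_1, so
  gamma(0) = c_0 / (1 - phi_1^2) = 3 / (1 - (0.785)^2) = 3 / 0.383775 = 7.81708.
  gamma(1) = phi_1 gamma(0) = (0.785)(7.81708) = 6.136408.
Therefore gamma(1) = 6.1364 (to 4 decimal places).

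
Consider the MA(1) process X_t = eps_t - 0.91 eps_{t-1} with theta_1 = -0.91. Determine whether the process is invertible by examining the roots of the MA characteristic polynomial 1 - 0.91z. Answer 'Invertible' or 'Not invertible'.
\text{Invertible}

The MA(q) characteristic polynomial is P(z) = 1 - 0.91z.
Invertibility requires all roots to lie outside the unit circle, i.e. |z| > 1 for every root.
This is linear in z: 1 + (-0.91) z = 0  =>  z = -1/(-0.91) = 1.098901,  |z| = 1.098901.
Moduli of all roots: 1.0989.
All moduli strictly greater than 1? Yes.
Verdict: Invertible.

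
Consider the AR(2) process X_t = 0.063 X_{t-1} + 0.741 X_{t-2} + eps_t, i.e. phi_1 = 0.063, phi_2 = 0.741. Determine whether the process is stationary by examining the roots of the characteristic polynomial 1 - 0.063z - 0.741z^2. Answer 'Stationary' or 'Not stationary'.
\text{Stationary}

The AR(p) characteristic polynomial is P(z) = 1 - 0.063z - 0.741z^2.
Stationarity requires all roots to lie outside the unit circle, i.e. |z| > 1 for every root.
Set 1 + (-0.063) z + (-0.741) z^2 = 0, i.e. a z^2 + b z + c = 0 with a = -0.741, b = -0.063, c = 1.
Discriminant D = b^2 - 4ac = (-0.063)^2 - 4*(-0.741)*1 = 0.003969 - (-2.964) = 2.967969.
D >= 0, so the roots are real: z = (-b +/- sqrt(D)) / (2a) = (0.063 +/- 1.722779) / (-1.482).
  z_1 = (0.063 + 1.722779) / (-1.482) = -1.205,   |z_1| = 1.205.
  z_2 = (0.063 - 1.722779) / (-1.482) = 1.12,   |z_2| = 1.12.
Moduli of all roots: 1.2050, 1.1200.
All moduli strictly greater than 1? Yes.
Verdict: Stationary.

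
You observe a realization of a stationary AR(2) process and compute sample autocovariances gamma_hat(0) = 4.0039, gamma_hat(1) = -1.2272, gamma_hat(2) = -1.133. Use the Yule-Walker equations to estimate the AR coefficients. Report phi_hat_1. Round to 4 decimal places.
\hat\phi_{1} = -0.4340

The Yule-Walker equations for an AR(p) process read, in matrix form,
  Gamma_p phi = r_p,   with   (Gamma_p)_{ij} = gamma(|i - j|),
                       (r_p)_i = gamma(i),   i,j = 1..p.
Substitute the sample gammas (Toeplitz matrix and right-hand side of size 2):
  Gamma_p = [[4.0039, -1.2272], [-1.2272, 4.0039]]
  r_p     = [-1.2272, -1.133]
Written out:
  4.0039 phi_1 - 1.2272 phi_2 = -1.2272
  -1.2272 phi_1 + 4.0039 phi_2 = -1.133
Solve by Cramer's rule:
  det = gamma(0)^2 - gamma(1)^2 = (4.0039)^2 - (-1.2272)^2 = 16.03121521 - 1.50601984 = 14.52519537
  phi_hat_1 = [gamma(1) gamma(0) - gamma(1) gamma(2)] / det = [(-1.2272)(4.0039) - (-1.2272)(-1.133)] / 14.52519537 = -6.30400368 / 14.52519537 = -0.434
  phi_hat_2 = [gamma(0) gamma(2) - gamma(1)^2] / det = [(4.0039)(-1.133) - (-1.2272)^2] / 14.52519537 = -6.04243854 / 14.52519537 = -0.416
So phi_hat = [-0.4340, -0.4160].
Therefore phi_hat_1 = -0.4340.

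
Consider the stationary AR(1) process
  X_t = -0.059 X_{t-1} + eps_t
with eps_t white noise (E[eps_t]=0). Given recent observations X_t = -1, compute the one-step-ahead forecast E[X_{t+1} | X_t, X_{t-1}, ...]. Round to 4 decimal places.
E[X_{t+1} \mid \mathcal F_t] = 0.0590

For an AR(p) model X_t = c + sum_i phi_i X_{t-i} + eps_t, the
one-step-ahead conditional mean is
  E[X_{t+1} | X_t, ...] = c + sum_i phi_i X_{t+1-i}.
Substitute known values:
  E[X_{t+1} | ...] = (-0.059) * (-1)
                   = 0.0590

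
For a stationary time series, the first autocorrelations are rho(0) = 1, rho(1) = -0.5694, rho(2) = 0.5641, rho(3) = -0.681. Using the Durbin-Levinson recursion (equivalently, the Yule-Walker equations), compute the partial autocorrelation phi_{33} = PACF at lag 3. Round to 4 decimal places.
\phi_{33} = -0.4600

The PACF at lag k is phi_{kk}, the last component of the solution
to the Yule-Walker system G_k phi = r_k where
  (G_k)_{ij} = rho(|i - j|), (r_k)_i = rho(i), i,j = 1..k.
Equivalently, Durbin-Levinson gives phi_{kk} iteratively:
  phi_{11} = rho(1)
  phi_{kk} = [rho(k) - sum_{j=1..k-1} phi_{k-1,j} rho(k-j)]
            / [1 - sum_{j=1..k-1} phi_{k-1,j} rho(j)],
  phi_{k,j} = phi_{k-1,j} - phi_{kk} phi_{k-1,k-j},  j = 1..k-1.
Step k = 1:
  phi_11 = rho(1) = -0.5694.
Step k = 2:
  phi_22 = [rho(2) - phi_11 rho(1)] / [1 - phi_11 rho(1)] = [0.5641 - (-0.5694)(-0.5694)] / [1 - (-0.5694)(-0.5694)]
         = 0.23988364 / 0.67578364 = 0.354971.
  Update: phi_21 = phi_11 - phi_22 phi_11 = -0.5694 - (0.354971)(-0.5694) = -0.367279.
Step k = 3:
  phi_33 = [rho(3) - phi_21 rho(2) - phi_22 rho(1)] / [1 - phi_21 rho(1) - phi_22 rho(2)]
    numerator   = -0.681 - (-0.367279)(0.5641) - (0.354971)(-0.5694) = -0.27169712
    denominator = 1 - (-0.367279)(-0.5694) - (0.354971)(0.5641) = 0.59063189
  phi_33 = -0.27169712 / 0.59063189 = -0.46.
Therefore phi_{33} = -0.4600.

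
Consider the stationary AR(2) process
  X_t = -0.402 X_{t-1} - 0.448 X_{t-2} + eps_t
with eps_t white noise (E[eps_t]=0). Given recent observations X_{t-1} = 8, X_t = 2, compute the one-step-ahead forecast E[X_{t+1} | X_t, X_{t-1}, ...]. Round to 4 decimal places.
E[X_{t+1} \mid \mathcal F_t] = -4.3880

For an AR(p) model X_t = c + sum_i phi_i X_{t-i} + eps_t, the
one-step-ahead conditional mean is
  E[X_{t+1} | X_t, ...] = c + sum_i phi_i X_{t+1-i}.
Substitute known values:
  E[X_{t+1} | ...] = (-0.402) * (2) + (-0.448) * (8)
                   = -4.3880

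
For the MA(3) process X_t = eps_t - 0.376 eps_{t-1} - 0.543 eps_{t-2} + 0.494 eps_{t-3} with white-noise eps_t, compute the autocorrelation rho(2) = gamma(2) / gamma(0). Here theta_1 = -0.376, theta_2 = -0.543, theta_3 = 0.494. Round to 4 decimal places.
\rho(2) = -0.4337

For an MA(q) process with theta_0 = 1, the autocovariance is
  gamma(k) = sigma^2 * sum_{i=0..q-k} theta_i * theta_{i+k},
and rho(k) = gamma(k) / gamma(0). Sigma^2 cancels.
  numerator   = (1)*(-0.543) + (-0.376)*(0.494) = -0.728744.
  denominator = (1)^2 + (-0.376)^2 + (-0.543)^2 + (0.494)^2 = 1.680261.
  rho(2) = -0.728744 / 1.680261 = -0.4337.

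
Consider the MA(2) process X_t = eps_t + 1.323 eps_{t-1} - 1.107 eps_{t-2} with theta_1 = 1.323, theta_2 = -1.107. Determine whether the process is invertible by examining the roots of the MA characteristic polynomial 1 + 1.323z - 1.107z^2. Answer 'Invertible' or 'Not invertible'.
\text{Not invertible}

The MA(q) characteristic polynomial is P(z) = 1 + 1.323z - 1.107z^2.
Invertibility requires all roots to lie outside the unit circle, i.e. |z| > 1 for every root.
Set 1 + (1.323) z + (-1.107) z^2 = 0, i.e. a z^2 + b z + c = 0 with a = -1.107, b = 1.323, c = 1.
Discriminant D = b^2 - 4ac = (1.323)^2 - 4*(-1.107)*1 = 1.750329 - (-4.428) = 6.178329.
D >= 0, so the roots are real: z = (-b +/- sqrt(D)) / (2a) = (-1.323 +/- 2.485624) / (-2.214).
  z_1 = (-1.323 + 2.485624) / (-2.214) = -0.5251,   |z_1| = 0.5251.
  z_2 = (-1.323 - 2.485624) / (-2.214) = 1.7202,   |z_2| = 1.7202.
Moduli of all roots: 0.5251, 1.7202.
All moduli strictly greater than 1? No.
Verdict: Not invertible.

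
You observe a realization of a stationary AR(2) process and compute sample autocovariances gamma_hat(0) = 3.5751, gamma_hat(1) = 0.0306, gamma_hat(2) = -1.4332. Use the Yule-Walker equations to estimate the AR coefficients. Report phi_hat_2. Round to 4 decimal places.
\hat\phi_{2} = -0.4010

The Yule-Walker equations for an AR(p) process read, in matrix form,
  Gamma_p phi = r_p,   with   (Gamma_p)_{ij} = gamma(|i - j|),
                       (r_p)_i = gamma(i),   i,j = 1..p.
Substitute the sample gammas (Toeplitz matrix and right-hand side of size 2):
  Gamma_p = [[3.5751, 0.0306], [0.0306, 3.5751]]
  r_p     = [0.0306, -1.4332]
Written out:
  3.5751 phi_1 + 0.0306 phi_2 = 0.0306
  0.0306 phi_1 + 3.5751 phi_2 = -1.4332
Solve by Cramer's rule:
  det = gamma(0)^2 - gamma(1)^2 = (3.5751)^2 - (0.0306)^2 = 12.78134001 - 0.00093636 = 12.78040365
  phi_hat_1 = [gamma(1) gamma(0) - gamma(1) gamma(2)] / det = [(0.0306)(3.5751) - (0.0306)(-1.4332)] / 12.78040365 = 0.15325398 / 12.78040365 = 0.012
  phi_hat_2 = [gamma(0) gamma(2) - gamma(1)^2] / det = [(3.5751)(-1.4332) - (0.0306)^2] / 12.78040365 = -5.12476968 / 12.78040365 = -0.401
So phi_hat = [0.0120, -0.4010].
Therefore phi_hat_2 = -0.4010.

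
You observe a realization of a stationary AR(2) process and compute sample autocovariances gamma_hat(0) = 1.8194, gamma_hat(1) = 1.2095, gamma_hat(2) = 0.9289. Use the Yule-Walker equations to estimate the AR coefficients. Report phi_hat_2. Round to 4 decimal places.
\hat\phi_{2} = 0.1230

The Yule-Walker equations for an AR(p) process read, in matrix form,
  Gamma_p phi = r_p,   with   (Gamma_p)_{ij} = gamma(|i - j|),
                       (r_p)_i = gamma(i),   i,j = 1..p.
Substitute the sample gammas (Toeplitz matrix and right-hand side of size 2):
  Gamma_p = [[1.8194, 1.2095], [1.2095, 1.8194]]
  r_p     = [1.2095, 0.9289]
Written out:
  1.8194 phi_1 + 1.2095 phi_2 = 1.2095
  1.2095 phi_1 + 1.8194 phi_2 = 0.9289
Solve by Cramer's rule:
  det = gamma(0)^2 - gamma(1)^2 = (1.8194)^2 - (1.2095)^2 = 3.31021636 - 1.46289025 = 1.84732611
  phi_hat_1 = [gamma(1) gamma(0) - gamma(1) gamma(2)] / det = [(1.2095)(1.8194) - (1.2095)(0.9289)] / 1.84732611 = 1.07705975 / 1.84732611 = 0.583
  phi_hat_2 = [gamma(0) gamma(2) - gamma(1)^2] / det = [(1.8194)(0.9289) - (1.2095)^2] / 1.84732611 = 0.22715041 / 1.84732611 = 0.123
So phi_hat = [0.5830, 0.1230].
Therefore phi_hat_2 = 0.1230.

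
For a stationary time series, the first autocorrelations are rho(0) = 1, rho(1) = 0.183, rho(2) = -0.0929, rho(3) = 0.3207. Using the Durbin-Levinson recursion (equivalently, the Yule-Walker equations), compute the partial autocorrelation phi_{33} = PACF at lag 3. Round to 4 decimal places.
\phi_{33} = 0.3830

The PACF at lag k is phi_{kk}, the last component of the solution
to the Yule-Walker system G_k phi = r_k where
  (G_k)_{ij} = rho(|i - j|), (r_k)_i = rho(i), i,j = 1..k.
Equivalently, Durbin-Levinson gives phi_{kk} iteratively:
  phi_{11} = rho(1)
  phi_{kk} = [rho(k) - sum_{j=1..k-1} phi_{k-1,j} rho(k-j)]
            / [1 - sum_{j=1..k-1} phi_{k-1,j} rho(j)],
  phi_{k,j} = phi_{k-1,j} - phi_{kk} phi_{k-1,k-j},  j = 1..k-1.
Step k = 1:
  phi_11 = rho(1) = 0.183.
Step k = 2:
  phi_22 = [rho(2) - phi_11 rho(1)] / [1 - phi_11 rho(1)] = [-0.0929 - (0.183)(0.183)] / [1 - (0.183)(0.183)]
         = -0.126389 / 0.966511 = -0.130768.
  Update: phi_21 = phi_11 - phi_22 phi_11 = 0.183 - (-0.130768)(0.183) = 0.206931.
Step k = 3:
  phi_33 = [rho(3) - phi_21 rho(2) - phi_22 rho(1)] / [1 - phi_21 rho(1) - phi_22 rho(2)]
    numerator   = 0.3207 - (0.206931)(-0.0929) - (-0.130768)(0.183) = 0.36385445
    denominator = 1 - (0.206931)(0.183) - (-0.130768)(-0.0929) = 0.94998333
  phi_33 = 0.36385445 / 0.94998333 = 0.383.
Therefore phi_{33} = 0.3830.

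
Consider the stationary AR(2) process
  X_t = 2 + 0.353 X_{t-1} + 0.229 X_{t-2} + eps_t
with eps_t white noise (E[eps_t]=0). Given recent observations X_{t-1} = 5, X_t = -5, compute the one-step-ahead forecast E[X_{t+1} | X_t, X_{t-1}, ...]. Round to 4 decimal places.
E[X_{t+1} \mid \mathcal F_t] = 1.3800

For an AR(p) model X_t = c + sum_i phi_i X_{t-i} + eps_t, the
one-step-ahead conditional mean is
  E[X_{t+1} | X_t, ...] = c + sum_i phi_i X_{t+1-i}.
Substitute known values:
  E[X_{t+1} | ...] = 2 + (0.353) * (-5) + (0.229) * (5)
                   = 1.3800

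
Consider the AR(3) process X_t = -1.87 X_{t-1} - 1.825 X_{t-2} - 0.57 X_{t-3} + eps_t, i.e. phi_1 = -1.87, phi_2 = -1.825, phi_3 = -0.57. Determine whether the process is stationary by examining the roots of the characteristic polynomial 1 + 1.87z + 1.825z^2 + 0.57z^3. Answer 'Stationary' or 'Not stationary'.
\text{Not stationary}

The AR(p) characteristic polynomial is P(z) = 1 + 1.87z + 1.825z^2 + 0.57z^3.
Stationarity requires all roots to lie outside the unit circle, i.e. |z| > 1 for every root.
Degree 3: look for a simple real root z0 first, then factor out (1 - z/z0) and solve the remaining quadratic.
Testing z0 = -2: P(-2) = 1 + (1.87)(-2) + (1.825)(-2)^2 + (0.57)(-2)^3
  = 1 + (-3.74) + (7.3) + (-4.56) = 0.  So z_0 = -2 is a root, |z_0| = 2.
Divide out the factor (1 + 0.5 z) = (1 - z/z0) (since 1/z0 = -0.5):
  P(z) = (1 + 0.5 z)(1 + (1.37) z + (1.14) z^2)
  [check: z-coef 1.37 - (-0.5) = 1.87; z^2-coef 1.14 - (-0.5)(1.37) = 1.825; z^3-coef -(-0.5)(1.14) = 0.57.]
Remaining roots from the quadratic factor 1 + (1.37) z + (1.14) z^2:
  Set 1 + (1.37) z + (1.14) z^2 = 0, i.e. a z^2 + b z + c = 0 with a = 1.14, b = 1.37, c = 1.
  Discriminant D = b^2 - 4ac = (1.37)^2 - 4*(1.14)*1 = 1.8769 - (4.56) = -2.6831.
  D < 0, so the roots are the complex-conjugate pair z = (-b +/- i sqrt(-D)) / (2a) = -0.6009 +/- 0.7184i.
  For a conjugate pair |z|^2 = z * conj(z) = (product of roots) = c/a = 1/(1.14) = 0.877193, so |z| = sqrt(0.877193) = 0.9366 for both roots.
Moduli of all roots: 2.0000, 0.9366, 0.9366.
All moduli strictly greater than 1? No.
Verdict: Not stationary.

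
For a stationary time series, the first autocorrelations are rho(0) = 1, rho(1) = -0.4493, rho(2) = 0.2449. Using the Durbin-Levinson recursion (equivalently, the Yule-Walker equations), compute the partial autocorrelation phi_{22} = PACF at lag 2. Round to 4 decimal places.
\phi_{22} = 0.0539

The PACF at lag k is phi_{kk}, the last component of the solution
to the Yule-Walker system G_k phi = r_k where
  (G_k)_{ij} = rho(|i - j|), (r_k)_i = rho(i), i,j = 1..k.
Equivalently, Durbin-Levinson gives phi_{kk} iteratively:
  phi_{11} = rho(1)
  phi_{kk} = [rho(k) - sum_{j=1..k-1} phi_{k-1,j} rho(k-j)]
            / [1 - sum_{j=1..k-1} phi_{k-1,j} rho(j)],
  phi_{k,j} = phi_{k-1,j} - phi_{kk} phi_{k-1,k-j},  j = 1..k-1.
Step k = 1:
  phi_11 = rho(1) = -0.4493.
Step k = 2:
  phi_22 = [rho(2) - phi_11 rho(1)] / [1 - phi_11 rho(1)] = [0.2449 - (-0.4493)(-0.4493)] / [1 - (-0.4493)(-0.4493)]
         = 0.04302951 / 0.79812951 = 0.0539.
Therefore phi_{22} = 0.0539.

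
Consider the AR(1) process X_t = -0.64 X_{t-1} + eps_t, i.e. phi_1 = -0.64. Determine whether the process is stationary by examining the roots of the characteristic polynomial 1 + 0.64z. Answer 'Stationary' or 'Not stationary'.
\text{Stationary}

The AR(p) characteristic polynomial is P(z) = 1 + 0.64z.
Stationarity requires all roots to lie outside the unit circle, i.e. |z| > 1 for every root.
This is linear in z: 1 + (0.64) z = 0  =>  z = -1/(0.64) = -1.5625,  |z| = 1.5625.
Moduli of all roots: 1.5625.
All moduli strictly greater than 1? Yes.
Verdict: Stationary.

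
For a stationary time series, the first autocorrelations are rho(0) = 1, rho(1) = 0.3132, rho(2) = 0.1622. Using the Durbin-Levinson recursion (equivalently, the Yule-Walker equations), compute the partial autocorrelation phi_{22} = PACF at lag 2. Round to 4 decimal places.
\phi_{22} = 0.0711

The PACF at lag k is phi_{kk}, the last component of the solution
to the Yule-Walker system G_k phi = r_k where
  (G_k)_{ij} = rho(|i - j|), (r_k)_i = rho(i), i,j = 1..k.
Equivalently, Durbin-Levinson gives phi_{kk} iteratively:
  phi_{11} = rho(1)
  phi_{kk} = [rho(k) - sum_{j=1..k-1} phi_{k-1,j} rho(k-j)]
            / [1 - sum_{j=1..k-1} phi_{k-1,j} rho(j)],
  phi_{k,j} = phi_{k-1,j} - phi_{kk} phi_{k-1,k-j},  j = 1..k-1.
Step k = 1:
  phi_11 = rho(1) = 0.3132.
Step k = 2:
  phi_22 = [rho(2) - phi_11 rho(1)] / [1 - phi_11 rho(1)] = [0.1622 - (0.3132)(0.3132)] / [1 - (0.3132)(0.3132)]
         = 0.06410576 / 0.90190576 = 0.0711.
Therefore phi_{22} = 0.0711.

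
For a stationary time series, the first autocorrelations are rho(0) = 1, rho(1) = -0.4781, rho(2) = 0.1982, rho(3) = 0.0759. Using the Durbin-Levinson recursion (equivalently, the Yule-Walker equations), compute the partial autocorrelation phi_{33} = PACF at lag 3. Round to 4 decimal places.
\phi_{33} = 0.2020

The PACF at lag k is phi_{kk}, the last component of the solution
to the Yule-Walker system G_k phi = r_k where
  (G_k)_{ij} = rho(|i - j|), (r_k)_i = rho(i), i,j = 1..k.
Equivalently, Durbin-Levinson gives phi_{kk} iteratively:
  phi_{11} = rho(1)
  phi_{kk} = [rho(k) - sum_{j=1..k-1} phi_{k-1,j} rho(k-j)]
            / [1 - sum_{j=1..k-1} phi_{k-1,j} rho(j)],
  phi_{k,j} = phi_{k-1,j} - phi_{kk} phi_{k-1,k-j},  j = 1..k-1.
Step k = 1:
  phi_11 = rho(1) = -0.4781.
Step k = 2:
  phi_22 = [rho(2) - phi_11 rho(1)] / [1 - phi_11 rho(1)] = [0.1982 - (-0.4781)(-0.4781)] / [1 - (-0.4781)(-0.4781)]
         = -0.03037961 / 0.77142039 = -0.039381.
  Update: phi_21 = phi_11 - phi_22 phi_11 = -0.4781 - (-0.039381)(-0.4781) = -0.496928.
Step k = 3:
  phi_33 = [rho(3) - phi_21 rho(2) - phi_22 rho(1)] / [1 - phi_21 rho(1) - phi_22 rho(2)]
    numerator   = 0.0759 - (-0.496928)(0.1982) - (-0.039381)(-0.4781) = 0.15556293
    denominator = 1 - (-0.496928)(-0.4781) - (-0.039381)(0.1982) = 0.770224
  phi_33 = 0.15556293 / 0.770224 = 0.202.
Therefore phi_{33} = 0.2020.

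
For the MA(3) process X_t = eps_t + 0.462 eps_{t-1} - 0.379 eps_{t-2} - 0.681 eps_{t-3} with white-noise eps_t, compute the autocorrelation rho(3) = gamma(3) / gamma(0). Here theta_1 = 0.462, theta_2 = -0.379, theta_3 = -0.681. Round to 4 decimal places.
\rho(3) = -0.3740

For an MA(q) process with theta_0 = 1, the autocovariance is
  gamma(k) = sigma^2 * sum_{i=0..q-k} theta_i * theta_{i+k},
and rho(k) = gamma(k) / gamma(0). Sigma^2 cancels.
  numerator   = (1)*(-0.681) = -0.681.
  denominator = (1)^2 + (0.462)^2 + (-0.379)^2 + (-0.681)^2 = 1.820846.
  rho(3) = -0.681 / 1.820846 = -0.3740.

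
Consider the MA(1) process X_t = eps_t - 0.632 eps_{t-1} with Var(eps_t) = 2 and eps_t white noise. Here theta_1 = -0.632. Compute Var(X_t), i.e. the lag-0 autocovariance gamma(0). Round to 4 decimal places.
\gamma(0) = 2.7988

For an MA(q) process X_t = eps_t + sum_i theta_i eps_{t-i} with
Var(eps_t) = sigma^2, the variance is
  gamma(0) = sigma^2 * (1 + sum_i theta_i^2).
  sum_i theta_i^2 = (-0.632)^2 = 0.399424.
  gamma(0) = 2 * (1 + 0.399424) = 2 * 1.399424 = 2.798848, which rounds to 2.7988.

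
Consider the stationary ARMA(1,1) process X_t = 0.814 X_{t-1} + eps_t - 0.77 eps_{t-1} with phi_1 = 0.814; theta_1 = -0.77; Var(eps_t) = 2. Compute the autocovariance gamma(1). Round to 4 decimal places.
\gamma(1) = 0.0973

Multiply the model equation by X_{t-k} and take expectations. With theta_0 = psi_0 = 1 and psi_j the MA(infinity) weights, this gives
  gamma(k) - sum_i phi_i gamma(k-i) = c_k,
  c_k = sigma^2 * sum_{j=k..q} theta_j psi_{j-k}   (c_k = 0 for k > q),
using gamma(-m) = gamma(m).
psi-weights needed (psi_j = theta_j + sum_i phi_i psi_{j-i}):
  psi_1 = theta_1 + phi_1 = -0.77 + (0.814) = 0.044
Right-hand sides:
  c_0 = sigma^2 (1 + theta_1 psi_1) = 2 * (1 + (-0.77)(0.044)) = 2 * 0.96612 = 1.93224
  c_1 = sigma^2 theta_1 = 2 * (-0.77) = -1.54
  c_2 = 0
Equations for k = 0 and k = 1 (AR order 1):
  gamma(0) = phi_1 gamma(1) + c_0
  gamma(1) = phi_1 gamma(0) + c_1
Substituting the second into the first: gamma(0) (1 - phi_1^2) = c_0 + phi_1 c_1, so
  gamma(0) = (c_0 + phi_1 c_1) / (1 - phi_1^2) = (1.93224 + (0.814)(-1.54)) / (1 - (0.814)^2) = 0.67868 / 0.337404 = 2.011476.
  gamma(1) = phi_1 gamma(0) + c_1 = (0.814)(2.011476) + (-1.54) = 0.097341.
Therefore gamma(1) = 0.0973 (to 4 decimal places).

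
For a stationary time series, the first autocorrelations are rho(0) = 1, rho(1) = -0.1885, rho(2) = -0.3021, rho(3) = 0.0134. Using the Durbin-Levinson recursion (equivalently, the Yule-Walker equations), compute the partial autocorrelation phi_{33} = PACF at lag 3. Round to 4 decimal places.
\phi_{33} = -0.1530

The PACF at lag k is phi_{kk}, the last component of the solution
to the Yule-Walker system G_k phi = r_k where
  (G_k)_{ij} = rho(|i - j|), (r_k)_i = rho(i), i,j = 1..k.
Equivalently, Durbin-Levinson gives phi_{kk} iteratively:
  phi_{11} = rho(1)
  phi_{kk} = [rho(k) - sum_{j=1..k-1} phi_{k-1,j} rho(k-j)]
            / [1 - sum_{j=1..k-1} phi_{k-1,j} rho(j)],
  phi_{k,j} = phi_{k-1,j} - phi_{kk} phi_{k-1,k-j},  j = 1..k-1.
Step k = 1:
  phi_11 = rho(1) = -0.1885.
Step k = 2:
  phi_22 = [rho(2) - phi_11 rho(1)] / [1 - phi_11 rho(1)] = [-0.3021 - (-0.1885)(-0.1885)] / [1 - (-0.1885)(-0.1885)]
         = -0.33763225 / 0.96446775 = -0.350071.
  Update: phi_21 = phi_11 - phi_22 phi_11 = -0.1885 - (-0.350071)(-0.1885) = -0.254488.
Step k = 3:
  phi_33 = [rho(3) - phi_21 rho(2) - phi_22 rho(1)] / [1 - phi_21 rho(1) - phi_22 rho(2)]
    numerator   = 0.0134 - (-0.254488)(-0.3021) - (-0.350071)(-0.1885) = -0.12946934
    denominator = 1 - (-0.254488)(-0.1885) - (-0.350071)(-0.3021) = 0.84627247
  phi_33 = -0.12946934 / 0.84627247 = -0.153.
Therefore phi_{33} = -0.1530.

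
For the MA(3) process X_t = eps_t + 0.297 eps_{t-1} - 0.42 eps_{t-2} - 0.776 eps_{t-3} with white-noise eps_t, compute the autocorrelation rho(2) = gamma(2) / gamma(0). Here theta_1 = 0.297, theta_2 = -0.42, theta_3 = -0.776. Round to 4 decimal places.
\rho(2) = -0.3484

For an MA(q) process with theta_0 = 1, the autocovariance is
  gamma(k) = sigma^2 * sum_{i=0..q-k} theta_i * theta_{i+k},
and rho(k) = gamma(k) / gamma(0). Sigma^2 cancels.
  numerator   = (1)*(-0.42) + (0.297)*(-0.776) = -0.650472.
  denominator = (1)^2 + (0.297)^2 + (-0.42)^2 + (-0.776)^2 = 1.866785.
  rho(2) = -0.650472 / 1.866785 = -0.3484.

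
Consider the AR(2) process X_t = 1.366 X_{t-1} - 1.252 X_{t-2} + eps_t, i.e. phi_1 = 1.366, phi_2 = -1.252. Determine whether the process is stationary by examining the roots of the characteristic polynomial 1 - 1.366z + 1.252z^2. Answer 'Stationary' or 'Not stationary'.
\text{Not stationary}

The AR(p) characteristic polynomial is P(z) = 1 - 1.366z + 1.252z^2.
Stationarity requires all roots to lie outside the unit circle, i.e. |z| > 1 for every root.
Set 1 + (-1.366) z + (1.252) z^2 = 0, i.e. a z^2 + b z + c = 0 with a = 1.252, b = -1.366, c = 1.
Discriminant D = b^2 - 4ac = (-1.366)^2 - 4*(1.252)*1 = 1.865956 - (5.008) = -3.142044.
D < 0, so the roots are the complex-conjugate pair z = (-b +/- i sqrt(-D)) / (2a) = 0.5455 +/- 0.7079i.
For a conjugate pair |z|^2 = z * conj(z) = (product of roots) = c/a = 1/(1.252) = 0.798722, so |z| = sqrt(0.798722) = 0.8937 for both roots.
Moduli of all roots: 0.8937, 0.8937.
All moduli strictly greater than 1? No.
Verdict: Not stationary.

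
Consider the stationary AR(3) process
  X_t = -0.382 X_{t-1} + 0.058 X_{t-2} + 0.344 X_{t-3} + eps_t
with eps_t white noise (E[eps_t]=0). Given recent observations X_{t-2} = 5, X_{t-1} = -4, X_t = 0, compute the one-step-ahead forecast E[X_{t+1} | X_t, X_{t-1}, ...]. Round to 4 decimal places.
E[X_{t+1} \mid \mathcal F_t] = 1.4880

For an AR(p) model X_t = c + sum_i phi_i X_{t-i} + eps_t, the
one-step-ahead conditional mean is
  E[X_{t+1} | X_t, ...] = c + sum_i phi_i X_{t+1-i}.
Substitute known values:
  E[X_{t+1} | ...] = (-0.382) * (0) + (0.058) * (-4) + (0.344) * (5)
                   = 1.4880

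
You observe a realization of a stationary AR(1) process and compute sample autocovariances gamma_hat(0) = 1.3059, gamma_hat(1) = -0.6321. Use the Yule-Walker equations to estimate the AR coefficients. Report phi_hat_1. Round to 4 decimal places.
\hat\phi_{1} = -0.4840

The Yule-Walker equations for an AR(p) process read, in matrix form,
  Gamma_p phi = r_p,   with   (Gamma_p)_{ij} = gamma(|i - j|),
                       (r_p)_i = gamma(i),   i,j = 1..p.
Substitute the sample gammas (Toeplitz matrix and right-hand side of size 1):
  Gamma_p = [[1.3059]]
  r_p     = [-0.6321]
With p = 1 this is the single equation gamma(0) phi_1 = gamma(1):
  phi_hat_1 = gamma(1) / gamma(0) = -0.6321 / 1.3059 = -0.4840.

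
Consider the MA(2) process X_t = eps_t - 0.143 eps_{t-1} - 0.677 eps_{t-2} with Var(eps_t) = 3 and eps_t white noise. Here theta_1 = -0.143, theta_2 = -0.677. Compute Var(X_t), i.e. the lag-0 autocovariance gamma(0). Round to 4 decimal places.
\gamma(0) = 4.4363

For an MA(q) process X_t = eps_t + sum_i theta_i eps_{t-i} with
Var(eps_t) = sigma^2, the variance is
  gamma(0) = sigma^2 * (1 + sum_i theta_i^2).
  sum_i theta_i^2 = (-0.143)^2 + (-0.677)^2 = 0.020449 + 0.458329 = 0.478778.
  gamma(0) = 3 * (1 + 0.478778) = 3 * 1.478778 = 4.436334, which rounds to 4.4363.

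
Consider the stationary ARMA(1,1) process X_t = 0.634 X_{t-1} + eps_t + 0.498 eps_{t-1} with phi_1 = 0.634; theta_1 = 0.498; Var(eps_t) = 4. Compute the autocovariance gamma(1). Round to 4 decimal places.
\gamma(1) = 9.9619

Multiply the model equation by X_{t-k} and take expectations. With theta_0 = psi_0 = 1 and psi_j the MA(infinity) weights, this gives
  gamma(k) - sum_i phi_i gamma(k-i) = c_k,
  c_k = sigma^2 * sum_{j=k..q} theta_j psi_{j-k}   (c_k = 0 for k > q),
using gamma(-m) = gamma(m).
psi-weights needed (psi_j = theta_j + sum_i phi_i psi_{j-i}):
  psi_1 = theta_1 + phi_1 = 0.498 + (0.634) = 1.132
Right-hand sides:
  c_0 = sigma^2 (1 + theta_1 psi_1) = 4 * (1 + (0.498)(1.132)) = 4 * 1.563736 = 6.254944
  c_1 = sigma^2 theta_1 = 4 * (0.498) = 1.992
  c_2 = 0
Equations for k = 0 and k = 1 (AR order 1):
  gamma(0) = phi_1 gamma(1) + c_0
  gamma(1) = phi_1 gamma(0) + c_1
Substituting the second into the first: gamma(0) (1 - phi_1^2) = c_0 + phi_1 c_1, so
  gamma(0) = (c_0 + phi_1 c_1) / (1 - phi_1^2) = (6.254944 + (0.634)(1.992)) / (1 - (0.634)^2) = 7.517872 / 0.598044 = 12.570767.
  gamma(1) = phi_1 gamma(0) + c_1 = (0.634)(12.570767) + (1.992) = 9.961867.
Therefore gamma(1) = 9.9619 (to 4 decimal places).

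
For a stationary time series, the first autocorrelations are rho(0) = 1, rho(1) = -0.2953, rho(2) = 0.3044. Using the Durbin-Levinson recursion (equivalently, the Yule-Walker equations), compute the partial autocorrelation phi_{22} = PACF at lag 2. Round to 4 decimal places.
\phi_{22} = 0.2379

The PACF at lag k is phi_{kk}, the last component of the solution
to the Yule-Walker system G_k phi = r_k where
  (G_k)_{ij} = rho(|i - j|), (r_k)_i = rho(i), i,j = 1..k.
Equivalently, Durbin-Levinson gives phi_{kk} iteratively:
  phi_{11} = rho(1)
  phi_{kk} = [rho(k) - sum_{j=1..k-1} phi_{k-1,j} rho(k-j)]
            / [1 - sum_{j=1..k-1} phi_{k-1,j} rho(j)],
  phi_{k,j} = phi_{k-1,j} - phi_{kk} phi_{k-1,k-j},  j = 1..k-1.
Step k = 1:
  phi_11 = rho(1) = -0.2953.
Step k = 2:
  phi_22 = [rho(2) - phi_11 rho(1)] / [1 - phi_11 rho(1)] = [0.3044 - (-0.2953)(-0.2953)] / [1 - (-0.2953)(-0.2953)]
         = 0.21719791 / 0.91279791 = 0.2379.
Therefore phi_{22} = 0.2379.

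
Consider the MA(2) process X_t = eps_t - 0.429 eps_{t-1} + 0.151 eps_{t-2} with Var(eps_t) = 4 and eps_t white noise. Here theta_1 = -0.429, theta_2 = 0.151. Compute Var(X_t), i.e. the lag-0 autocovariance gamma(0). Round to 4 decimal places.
\gamma(0) = 4.8274

For an MA(q) process X_t = eps_t + sum_i theta_i eps_{t-i} with
Var(eps_t) = sigma^2, the variance is
  gamma(0) = sigma^2 * (1 + sum_i theta_i^2).
  sum_i theta_i^2 = (-0.429)^2 + (0.151)^2 = 0.184041 + 0.022801 = 0.206842.
  gamma(0) = 4 * (1 + 0.206842) = 4 * 1.206842 = 4.827368, which rounds to 4.8274.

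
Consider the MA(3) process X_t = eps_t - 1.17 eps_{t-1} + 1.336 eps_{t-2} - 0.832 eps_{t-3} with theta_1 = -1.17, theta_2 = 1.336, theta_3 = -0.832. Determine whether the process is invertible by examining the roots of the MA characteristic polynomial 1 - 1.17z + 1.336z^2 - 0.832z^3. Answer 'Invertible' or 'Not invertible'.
\text{Not invertible}

The MA(q) characteristic polynomial is P(z) = 1 - 1.17z + 1.336z^2 - 0.832z^3.
Invertibility requires all roots to lie outside the unit circle, i.e. |z| > 1 for every root.
Degree 3: look for a simple real root z0 first, then factor out (1 - z/z0) and solve the remaining quadratic.
Testing z0 = 1.25: P(1.25) = 1 + (-1.17)(1.25) + (1.336)(1.25)^2 + (-0.832)(1.25)^3
  = 1 + (-1.4625) + (2.0875) + (-1.625) = 0.  So z_0 = 1.25 is a root, |z_0| = 1.25.
Divide out the factor (1 - 0.8 z) = (1 - z/z0) (since 1/z0 = 0.8):
  P(z) = (1 - 0.8 z)(1 + (-0.37) z + (1.04) z^2)
  [check: z-coef -0.37 - (0.8) = -1.17; z^2-coef 1.04 - (0.8)(-0.37) = 1.336; z^3-coef -(0.8)(1.04) = -0.832.]
Remaining roots from the quadratic factor 1 + (-0.37) z + (1.04) z^2:
  Set 1 + (-0.37) z + (1.04) z^2 = 0, i.e. a z^2 + b z + c = 0 with a = 1.04, b = -0.37, c = 1.
  Discriminant D = b^2 - 4ac = (-0.37)^2 - 4*(1.04)*1 = 0.1369 - (4.16) = -4.0231.
  D < 0, so the roots are the complex-conjugate pair z = (-b +/- i sqrt(-D)) / (2a) = 0.1779 +/- 0.9643i.
  For a conjugate pair |z|^2 = z * conj(z) = (product of roots) = c/a = 1/(1.04) = 0.961538, so |z| = sqrt(0.961538) = 0.9806 for both roots.
Moduli of all roots: 1.2500, 0.9806, 0.9806.
All moduli strictly greater than 1? No.
Verdict: Not invertible.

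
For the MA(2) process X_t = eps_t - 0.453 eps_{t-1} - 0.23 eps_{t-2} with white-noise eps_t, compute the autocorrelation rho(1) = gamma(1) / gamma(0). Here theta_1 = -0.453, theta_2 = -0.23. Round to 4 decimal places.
\rho(1) = -0.2772

For an MA(q) process with theta_0 = 1, the autocovariance is
  gamma(k) = sigma^2 * sum_{i=0..q-k} theta_i * theta_{i+k},
and rho(k) = gamma(k) / gamma(0). Sigma^2 cancels.
  numerator   = (1)*(-0.453) + (-0.453)*(-0.23) = -0.34881.
  denominator = (1)^2 + (-0.453)^2 + (-0.23)^2 = 1.258109.
  rho(1) = -0.34881 / 1.258109 = -0.2772.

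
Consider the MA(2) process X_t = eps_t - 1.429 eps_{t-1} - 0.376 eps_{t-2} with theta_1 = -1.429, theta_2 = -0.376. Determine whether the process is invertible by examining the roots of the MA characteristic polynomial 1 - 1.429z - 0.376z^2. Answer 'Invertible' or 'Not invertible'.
\text{Not invertible}

The MA(q) characteristic polynomial is P(z) = 1 - 1.429z - 0.376z^2.
Invertibility requires all roots to lie outside the unit circle, i.e. |z| > 1 for every root.
Set 1 + (-1.429) z + (-0.376) z^2 = 0, i.e. a z^2 + b z + c = 0 with a = -0.376, b = -1.429, c = 1.
Discriminant D = b^2 - 4ac = (-1.429)^2 - 4*(-0.376)*1 = 2.042041 - (-1.504) = 3.546041.
D >= 0, so the roots are real: z = (-b +/- sqrt(D)) / (2a) = (1.429 +/- 1.883093) / (-0.752).
  z_1 = (1.429 + 1.883093) / (-0.752) = -4.4044,   |z_1| = 4.4044.
  z_2 = (1.429 - 1.883093) / (-0.752) = 0.6038,   |z_2| = 0.6038.
Moduli of all roots: 4.4044, 0.6038.
All moduli strictly greater than 1? No.
Verdict: Not invertible.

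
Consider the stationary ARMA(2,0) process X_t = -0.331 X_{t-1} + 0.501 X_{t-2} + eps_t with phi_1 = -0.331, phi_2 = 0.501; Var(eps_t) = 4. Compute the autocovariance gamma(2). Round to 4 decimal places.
\gamma(2) = 6.8717

Multiply the model equation by X_{t-k} and take expectations. With theta_0 = psi_0 = 1 and psi_j the MA(infinity) weights, this gives
  gamma(k) - sum_i phi_i gamma(k-i) = c_k,
  c_k = sigma^2 * sum_{j=k..q} theta_j psi_{j-k}   (c_k = 0 for k > q),
using gamma(-m) = gamma(m).
Pure AR (q = 0): c_0 = sigma^2 = 4, c_k = 0 for k >= 1.
Equations for k = 0, 1, 2 (AR order 2, c_2 = 0):
  (E0) gamma(0) = phi_1 gamma(1) + phi_2 gamma(2) + c_0
  (E1) gamma(1) = phi_1 gamma(0) + phi_2 gamma(1) + c_1
  (E2) gamma(2) = phi_1 gamma(1) + phi_2 gamma(0)
From (E1): gamma(1) = A gamma(0) + B with
  A = phi_1 / (1 - phi_2) = -0.331 / 0.499 = -0.663327,   B = c_1 / (1 - phi_2) = 0 / 0.499 = 0.
Insert (E2) into (E0): gamma(0) (1 - phi_2^2) = phi_1 (1 + phi_2) gamma(1) + c_0.
  phi_1 (1 + phi_2) = (-0.331)(1.501) = -0.496831,   1 - phi_2^2 = 0.748999.
Replace gamma(1) by A gamma(0) + B and collect gamma(0):
  gamma(0) [0.748999 - (-0.496831)(-0.663327)] = c_0 = 4
  gamma(0) * 0.419438 = 4
  gamma(0) = 4 / 0.419438 = 9.536576.
  gamma(1) = A gamma(0) = (-0.663327)(9.536576) = -6.325865.
  gamma(2) = phi_1 gamma(1) + phi_2 gamma(0) = (-0.331)(-6.325865) + (0.501)(9.536576) = 6.871686.
Therefore gamma(2) = 6.8717 (to 4 decimal places).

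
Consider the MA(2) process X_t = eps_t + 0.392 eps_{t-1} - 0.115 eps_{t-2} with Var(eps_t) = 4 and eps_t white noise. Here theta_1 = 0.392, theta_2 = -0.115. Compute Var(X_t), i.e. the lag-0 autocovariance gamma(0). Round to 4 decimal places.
\gamma(0) = 4.6676

For an MA(q) process X_t = eps_t + sum_i theta_i eps_{t-i} with
Var(eps_t) = sigma^2, the variance is
  gamma(0) = sigma^2 * (1 + sum_i theta_i^2).
  sum_i theta_i^2 = (0.392)^2 + (-0.115)^2 = 0.153664 + 0.013225 = 0.166889.
  gamma(0) = 4 * (1 + 0.166889) = 4 * 1.166889 = 4.667556, which rounds to 4.6676.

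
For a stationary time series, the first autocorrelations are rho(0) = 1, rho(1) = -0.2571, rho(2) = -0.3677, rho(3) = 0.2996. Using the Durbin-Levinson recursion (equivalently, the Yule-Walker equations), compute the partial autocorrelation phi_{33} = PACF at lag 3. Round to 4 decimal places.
\phi_{33} = 0.0570

The PACF at lag k is phi_{kk}, the last component of the solution
to the Yule-Walker system G_k phi = r_k where
  (G_k)_{ij} = rho(|i - j|), (r_k)_i = rho(i), i,j = 1..k.
Equivalently, Durbin-Levinson gives phi_{kk} iteratively:
  phi_{11} = rho(1)
  phi_{kk} = [rho(k) - sum_{j=1..k-1} phi_{k-1,j} rho(k-j)]
            / [1 - sum_{j=1..k-1} phi_{k-1,j} rho(j)],
  phi_{k,j} = phi_{k-1,j} - phi_{kk} phi_{k-1,k-j},  j = 1..k-1.
Step k = 1:
  phi_11 = rho(1) = -0.2571.
Step k = 2:
  phi_22 = [rho(2) - phi_11 rho(1)] / [1 - phi_11 rho(1)] = [-0.3677 - (-0.2571)(-0.2571)] / [1 - (-0.2571)(-0.2571)]
         = -0.43380041 / 0.93389959 = -0.464504.
  Update: phi_21 = phi_11 - phi_22 phi_11 = -0.2571 - (-0.464504)(-0.2571) = -0.376524.
Step k = 3:
  phi_33 = [rho(3) - phi_21 rho(2) - phi_22 rho(1)] / [1 - phi_21 rho(1) - phi_22 rho(2)]
    numerator   = 0.2996 - (-0.376524)(-0.3677) - (-0.464504)(-0.2571) = 0.04172804
    denominator = 1 - (-0.376524)(-0.2571) - (-0.464504)(-0.3677) = 0.73239742
  phi_33 = 0.04172804 / 0.73239742 = 0.057.
Therefore phi_{33} = 0.0570.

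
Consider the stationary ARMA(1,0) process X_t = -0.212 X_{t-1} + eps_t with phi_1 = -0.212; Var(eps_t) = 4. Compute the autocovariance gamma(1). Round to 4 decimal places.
\gamma(1) = -0.8879

Multiply the model equation by X_{t-k} and take expectations. With theta_0 = psi_0 = 1 and psi_j the MA(infinity) weights, this gives
  gamma(k) - sum_i phi_i gamma(k-i) = c_k,
  c_k = sigma^2 * sum_{j=k..q} theta_j psi_{j-k}   (c_k = 0 for k > q),
using gamma(-m) = gamma(m).
Pure AR (q = 0): c_0 = sigma^2 = 4, c_k = 0 for k >= 1.
Equations for k = 0 and k = 1 (AR order 1):
  gamma(0) = phi_1 gamma(1) + c_0
  gamma(1) = phi_1 gamma(0) + c_1
Substituting the second into the first: gamma(0) (1 - phi_1^2) = c_0 + phi_1 c_1, so
  gamma(0) = c_0 / (1 - phi_1^2) = 4 / (1 - (-0.212)^2) = 4 / 0.955056 = 4.188236.
  gamma(1) = phi_1 gamma(0) = (-0.212)(4.188236) = -0.887906.
Therefore gamma(1) = -0.8879 (to 4 decimal places).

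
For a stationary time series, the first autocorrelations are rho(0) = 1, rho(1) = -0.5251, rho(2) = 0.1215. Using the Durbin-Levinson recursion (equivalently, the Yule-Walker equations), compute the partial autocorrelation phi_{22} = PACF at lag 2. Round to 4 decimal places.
\phi_{22} = -0.2129

The PACF at lag k is phi_{kk}, the last component of the solution
to the Yule-Walker system G_k phi = r_k where
  (G_k)_{ij} = rho(|i - j|), (r_k)_i = rho(i), i,j = 1..k.
Equivalently, Durbin-Levinson gives phi_{kk} iteratively:
  phi_{11} = rho(1)
  phi_{kk} = [rho(k) - sum_{j=1..k-1} phi_{k-1,j} rho(k-j)]
            / [1 - sum_{j=1..k-1} phi_{k-1,j} rho(j)],
  phi_{k,j} = phi_{k-1,j} - phi_{kk} phi_{k-1,k-j},  j = 1..k-1.
Step k = 1:
  phi_11 = rho(1) = -0.5251.
Step k = 2:
  phi_22 = [rho(2) - phi_11 rho(1)] / [1 - phi_11 rho(1)] = [0.1215 - (-0.5251)(-0.5251)] / [1 - (-0.5251)(-0.5251)]
         = -0.15423001 / 0.72426999 = -0.2129.
Therefore phi_{22} = -0.2129.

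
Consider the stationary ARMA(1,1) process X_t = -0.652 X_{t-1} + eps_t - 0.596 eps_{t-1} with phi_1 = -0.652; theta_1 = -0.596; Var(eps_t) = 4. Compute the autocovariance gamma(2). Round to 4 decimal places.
\gamma(2) = 7.8615

Multiply the model equation by X_{t-k} and take expectations. With theta_0 = psi_0 = 1 and psi_j the MA(infinity) weights, this gives
  gamma(k) - sum_i phi_i gamma(k-i) = c_k,
  c_k = sigma^2 * sum_{j=k..q} theta_j psi_{j-k}   (c_k = 0 for k > q),
using gamma(-m) = gamma(m).
psi-weights needed (psi_j = theta_j + sum_i phi_i psi_{j-i}):
  psi_1 = theta_1 + phi_1 = -0.596 + (-0.652) = -1.248
Right-hand sides:
  c_0 = sigma^2 (1 + theta_1 psi_1) = 4 * (1 + (-0.596)(-1.248)) = 4 * 1.743808 = 6.975232
  c_1 = sigma^2 theta_1 = 4 * (-0.596) = -2.384
  c_2 = 0
Equations for k = 0 and k = 1 (AR order 1):
  gamma(0) = phi_1 gamma(1) + c_0
  gamma(1) = phi_1 gamma(0) + c_1
Substituting the second into the first: gamma(0) (1 - phi_1^2) = c_0 + phi_1 c_1, so
  gamma(0) = (c_0 + phi_1 c_1) / (1 - phi_1^2) = (6.975232 + (-0.652)(-2.384)) / (1 - (-0.652)^2) = 8.5296 / 0.574896 = 14.83677.
  gamma(1) = phi_1 gamma(0) + c_1 = (-0.652)(14.83677) + (-2.384) = -12.057574.
For k = 2 (> q): gamma(2) = phi_1 gamma(1) = (-0.652)(-12.057574) = 7.861538.
Therefore gamma(2) = 7.8615 (to 4 decimal places).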